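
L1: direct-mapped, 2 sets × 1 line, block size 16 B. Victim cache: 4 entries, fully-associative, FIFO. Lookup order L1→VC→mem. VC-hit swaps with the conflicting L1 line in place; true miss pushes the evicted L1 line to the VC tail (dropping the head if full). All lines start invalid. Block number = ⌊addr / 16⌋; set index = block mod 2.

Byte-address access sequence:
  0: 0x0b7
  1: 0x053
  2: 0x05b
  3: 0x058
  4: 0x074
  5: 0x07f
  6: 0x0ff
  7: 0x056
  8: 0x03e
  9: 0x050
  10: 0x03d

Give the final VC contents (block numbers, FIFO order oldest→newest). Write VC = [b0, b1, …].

#0 0xb7→b11/s1 MISS; vc=[]
#1 0x53→b5/s1 MISS; vc=[11]
#2 0x5b→b5/s1 L1-HIT; vc=[11]
#3 0x58→b5/s1 L1-HIT; vc=[11]
#4 0x74→b7/s1 MISS; vc=[11,5]
#5 0x7f→b7/s1 L1-HIT; vc=[11,5]
#6 0xff→b15/s1 MISS; vc=[11,5,7]
#7 0x56→b5/s1 VC-HIT; vc=[11,15,7]
#8 0x3e→b3/s1 MISS; vc=[11,15,7,5]
#9 0x50→b5/s1 VC-HIT; vc=[11,15,7,3]
#10 0x3d→b3/s1 VC-HIT; vc=[11,15,7,5]

VC = [11, 15, 7, 5]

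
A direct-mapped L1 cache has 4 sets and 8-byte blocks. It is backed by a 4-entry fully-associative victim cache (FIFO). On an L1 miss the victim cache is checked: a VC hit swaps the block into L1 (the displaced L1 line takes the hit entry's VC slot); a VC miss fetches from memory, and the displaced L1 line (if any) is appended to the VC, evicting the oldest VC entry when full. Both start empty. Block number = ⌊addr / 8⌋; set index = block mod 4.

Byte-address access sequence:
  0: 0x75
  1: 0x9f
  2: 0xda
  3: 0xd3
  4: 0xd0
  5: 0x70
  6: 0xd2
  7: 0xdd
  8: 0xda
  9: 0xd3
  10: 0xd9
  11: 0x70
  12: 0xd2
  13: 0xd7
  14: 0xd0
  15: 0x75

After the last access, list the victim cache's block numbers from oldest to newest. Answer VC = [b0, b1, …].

VC = [19, 26]

0: 0x75 (blk 14, set 2) → MISS  vc=[]
1: 0x9f (blk 19, set 3) → MISS  vc=[]
2: 0xda (blk 27, set 3) → MISS  vc=[19]
3: 0xd3 (blk 26, set 2) → MISS  vc=[19, 14]
4: 0xd0 (blk 26, set 2) → L1-HIT  vc=[19, 14]
5: 0x70 (blk 14, set 2) → VC-HIT  vc=[19, 26]
6: 0xd2 (blk 26, set 2) → VC-HIT  vc=[19, 14]
7: 0xdd (blk 27, set 3) → L1-HIT  vc=[19, 14]
8: 0xda (blk 27, set 3) → L1-HIT  vc=[19, 14]
9: 0xd3 (blk 26, set 2) → L1-HIT  vc=[19, 14]
10: 0xd9 (blk 27, set 3) → L1-HIT  vc=[19, 14]
11: 0x70 (blk 14, set 2) → VC-HIT  vc=[19, 26]
12: 0xd2 (blk 26, set 2) → VC-HIT  vc=[19, 14]
13: 0xd7 (blk 26, set 2) → L1-HIT  vc=[19, 14]
14: 0xd0 (blk 26, set 2) → L1-HIT  vc=[19, 14]
15: 0x75 (blk 14, set 2) → VC-HIT  vc=[19, 26]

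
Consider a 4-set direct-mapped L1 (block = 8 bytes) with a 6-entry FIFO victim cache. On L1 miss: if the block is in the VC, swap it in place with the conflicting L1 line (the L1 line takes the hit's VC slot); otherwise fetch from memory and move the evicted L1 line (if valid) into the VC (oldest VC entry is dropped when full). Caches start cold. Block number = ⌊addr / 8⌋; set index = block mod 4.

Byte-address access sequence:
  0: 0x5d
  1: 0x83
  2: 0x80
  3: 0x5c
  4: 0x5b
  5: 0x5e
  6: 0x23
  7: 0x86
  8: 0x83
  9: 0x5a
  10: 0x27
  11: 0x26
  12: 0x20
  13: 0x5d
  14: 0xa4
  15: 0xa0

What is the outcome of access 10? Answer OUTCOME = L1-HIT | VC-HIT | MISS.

OUTCOME = VC-HIT

  [0] addr=0x5d blk=11 s=3: MISS | VC []
  [1] addr=0x83 blk=16 s=0: MISS | VC []
  [2] addr=0x80 blk=16 s=0: L1-HIT | VC []
  [3] addr=0x5c blk=11 s=3: L1-HIT | VC []
  [4] addr=0x5b blk=11 s=3: L1-HIT | VC []
  [5] addr=0x5e blk=11 s=3: L1-HIT | VC []
  [6] addr=0x23 blk=4 s=0: MISS | VC [16]
  [7] addr=0x86 blk=16 s=0: VC-HIT | VC [4]
  [8] addr=0x83 blk=16 s=0: L1-HIT | VC [4]
  [9] addr=0x5a blk=11 s=3: L1-HIT | VC [4]
  [10] addr=0x27 blk=4 s=0: VC-HIT | VC [16]
  [11] addr=0x26 blk=4 s=0: L1-HIT | VC [16]
  [12] addr=0x20 blk=4 s=0: L1-HIT | VC [16]
  [13] addr=0x5d blk=11 s=3: L1-HIT | VC [16]
  [14] addr=0xa4 blk=20 s=0: MISS | VC [16, 4]
  [15] addr=0xa0 blk=20 s=0: L1-HIT | VC [16, 4]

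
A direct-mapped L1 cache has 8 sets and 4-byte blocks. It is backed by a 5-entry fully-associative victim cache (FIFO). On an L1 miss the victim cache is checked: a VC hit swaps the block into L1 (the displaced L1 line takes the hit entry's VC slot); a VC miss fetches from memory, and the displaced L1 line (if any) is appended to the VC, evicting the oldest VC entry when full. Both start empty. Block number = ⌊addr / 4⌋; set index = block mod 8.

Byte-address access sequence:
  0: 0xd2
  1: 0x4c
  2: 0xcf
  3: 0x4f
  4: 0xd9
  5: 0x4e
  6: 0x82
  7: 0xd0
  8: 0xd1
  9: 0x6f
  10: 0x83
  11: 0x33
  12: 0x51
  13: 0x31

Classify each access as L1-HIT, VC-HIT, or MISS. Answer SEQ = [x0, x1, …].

0: 0xd2 (blk 52, set 4) → MISS  vc=[]
1: 0x4c (blk 19, set 3) → MISS  vc=[]
2: 0xcf (blk 51, set 3) → MISS  vc=[19]
3: 0x4f (blk 19, set 3) → VC-HIT  vc=[51]
4: 0xd9 (blk 54, set 6) → MISS  vc=[51]
5: 0x4e (blk 19, set 3) → L1-HIT  vc=[51]
6: 0x82 (blk 32, set 0) → MISS  vc=[51]
7: 0xd0 (blk 52, set 4) → L1-HIT  vc=[51]
8: 0xd1 (blk 52, set 4) → L1-HIT  vc=[51]
9: 0x6f (blk 27, set 3) → MISS  vc=[51, 19]
10: 0x83 (blk 32, set 0) → L1-HIT  vc=[51, 19]
11: 0x33 (blk 12, set 4) → MISS  vc=[51, 19, 52]
12: 0x51 (blk 20, set 4) → MISS  vc=[51, 19, 52, 12]
13: 0x31 (blk 12, set 4) → VC-HIT  vc=[51, 19, 52, 20]

SEQ = [MISS, MISS, MISS, VC-HIT, MISS, L1-HIT, MISS, L1-HIT, L1-HIT, MISS, L1-HIT, MISS, MISS, VC-HIT]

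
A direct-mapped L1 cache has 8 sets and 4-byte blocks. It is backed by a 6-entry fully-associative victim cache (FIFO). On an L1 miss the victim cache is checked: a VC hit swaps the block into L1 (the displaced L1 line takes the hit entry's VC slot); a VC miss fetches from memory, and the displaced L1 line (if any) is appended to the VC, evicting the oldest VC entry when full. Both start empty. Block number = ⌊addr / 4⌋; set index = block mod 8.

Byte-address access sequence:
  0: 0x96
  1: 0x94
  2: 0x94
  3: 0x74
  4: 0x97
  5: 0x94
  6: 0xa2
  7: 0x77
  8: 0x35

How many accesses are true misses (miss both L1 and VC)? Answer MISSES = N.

  [0] addr=0x96 blk=37 s=5: MISS | VC []
  [1] addr=0x94 blk=37 s=5: L1-HIT | VC []
  [2] addr=0x94 blk=37 s=5: L1-HIT | VC []
  [3] addr=0x74 blk=29 s=5: MISS | VC [37]
  [4] addr=0x97 blk=37 s=5: VC-HIT | VC [29]
  [5] addr=0x94 blk=37 s=5: L1-HIT | VC [29]
  [6] addr=0xa2 blk=40 s=0: MISS | VC [29]
  [7] addr=0x77 blk=29 s=5: VC-HIT | VC [37]
  [8] addr=0x35 blk=13 s=5: MISS | VC [37, 29]

MISSES = 4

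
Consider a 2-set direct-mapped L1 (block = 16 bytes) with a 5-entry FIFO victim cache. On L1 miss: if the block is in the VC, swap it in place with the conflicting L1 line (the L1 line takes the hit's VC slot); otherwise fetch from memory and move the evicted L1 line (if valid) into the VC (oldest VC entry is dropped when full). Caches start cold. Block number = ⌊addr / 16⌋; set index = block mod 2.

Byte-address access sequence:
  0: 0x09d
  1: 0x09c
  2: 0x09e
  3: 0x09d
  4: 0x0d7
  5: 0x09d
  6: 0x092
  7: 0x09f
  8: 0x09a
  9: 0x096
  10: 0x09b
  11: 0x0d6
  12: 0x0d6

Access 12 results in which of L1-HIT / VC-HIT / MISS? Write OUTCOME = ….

  [0] addr=0x9d blk=9 s=1: MISS | VC []
  [1] addr=0x9c blk=9 s=1: L1-HIT | VC []
  [2] addr=0x9e blk=9 s=1: L1-HIT | VC []
  [3] addr=0x9d blk=9 s=1: L1-HIT | VC []
  [4] addr=0xd7 blk=13 s=1: MISS | VC [9]
  [5] addr=0x9d blk=9 s=1: VC-HIT | VC [13]
  [6] addr=0x92 blk=9 s=1: L1-HIT | VC [13]
  [7] addr=0x9f blk=9 s=1: L1-HIT | VC [13]
  [8] addr=0x9a blk=9 s=1: L1-HIT | VC [13]
  [9] addr=0x96 blk=9 s=1: L1-HIT | VC [13]
  [10] addr=0x9b blk=9 s=1: L1-HIT | VC [13]
  [11] addr=0xd6 blk=13 s=1: VC-HIT | VC [9]
  [12] addr=0xd6 blk=13 s=1: L1-HIT | VC [9]

OUTCOME = L1-HIT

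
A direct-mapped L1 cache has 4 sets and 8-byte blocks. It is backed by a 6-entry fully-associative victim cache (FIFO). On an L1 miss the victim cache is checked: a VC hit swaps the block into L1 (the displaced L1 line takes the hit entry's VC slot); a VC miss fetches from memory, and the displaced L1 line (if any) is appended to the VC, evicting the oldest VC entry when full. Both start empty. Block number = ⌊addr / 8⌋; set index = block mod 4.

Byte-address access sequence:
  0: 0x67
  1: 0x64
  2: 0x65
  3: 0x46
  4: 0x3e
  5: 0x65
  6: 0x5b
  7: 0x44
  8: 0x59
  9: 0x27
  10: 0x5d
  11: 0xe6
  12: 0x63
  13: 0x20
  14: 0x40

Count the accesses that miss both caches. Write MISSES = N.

#0 0x67→b12/s0 MISS; vc=[]
#1 0x64→b12/s0 L1-HIT; vc=[]
#2 0x65→b12/s0 L1-HIT; vc=[]
#3 0x46→b8/s0 MISS; vc=[12]
#4 0x3e→b7/s3 MISS; vc=[12]
#5 0x65→b12/s0 VC-HIT; vc=[8]
#6 0x5b→b11/s3 MISS; vc=[8,7]
#7 0x44→b8/s0 VC-HIT; vc=[12,7]
#8 0x59→b11/s3 L1-HIT; vc=[12,7]
#9 0x27→b4/s0 MISS; vc=[12,7,8]
#10 0x5d→b11/s3 L1-HIT; vc=[12,7,8]
#11 0xe6→b28/s0 MISS; vc=[12,7,8,4]
#12 0x63→b12/s0 VC-HIT; vc=[28,7,8,4]
#13 0x20→b4/s0 VC-HIT; vc=[28,7,8,12]
#14 0x40→b8/s0 VC-HIT; vc=[28,7,4,12]

MISSES = 6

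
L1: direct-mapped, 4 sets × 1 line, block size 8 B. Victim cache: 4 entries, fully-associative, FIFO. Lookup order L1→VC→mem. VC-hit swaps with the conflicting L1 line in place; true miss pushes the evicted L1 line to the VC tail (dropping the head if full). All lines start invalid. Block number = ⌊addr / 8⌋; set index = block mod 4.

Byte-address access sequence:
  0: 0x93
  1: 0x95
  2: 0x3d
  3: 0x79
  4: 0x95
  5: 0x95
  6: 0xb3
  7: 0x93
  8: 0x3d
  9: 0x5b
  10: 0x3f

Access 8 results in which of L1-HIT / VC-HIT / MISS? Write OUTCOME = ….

OUTCOME = VC-HIT

  [0] addr=0x93 blk=18 s=2: MISS | VC []
  [1] addr=0x95 blk=18 s=2: L1-HIT | VC []
  [2] addr=0x3d blk=7 s=3: MISS | VC []
  [3] addr=0x79 blk=15 s=3: MISS | VC [7]
  [4] addr=0x95 blk=18 s=2: L1-HIT | VC [7]
  [5] addr=0x95 blk=18 s=2: L1-HIT | VC [7]
  [6] addr=0xb3 blk=22 s=2: MISS | VC [7, 18]
  [7] addr=0x93 blk=18 s=2: VC-HIT | VC [7, 22]
  [8] addr=0x3d blk=7 s=3: VC-HIT | VC [15, 22]
  [9] addr=0x5b blk=11 s=3: MISS | VC [15, 22, 7]
  [10] addr=0x3f blk=7 s=3: VC-HIT | VC [15, 22, 11]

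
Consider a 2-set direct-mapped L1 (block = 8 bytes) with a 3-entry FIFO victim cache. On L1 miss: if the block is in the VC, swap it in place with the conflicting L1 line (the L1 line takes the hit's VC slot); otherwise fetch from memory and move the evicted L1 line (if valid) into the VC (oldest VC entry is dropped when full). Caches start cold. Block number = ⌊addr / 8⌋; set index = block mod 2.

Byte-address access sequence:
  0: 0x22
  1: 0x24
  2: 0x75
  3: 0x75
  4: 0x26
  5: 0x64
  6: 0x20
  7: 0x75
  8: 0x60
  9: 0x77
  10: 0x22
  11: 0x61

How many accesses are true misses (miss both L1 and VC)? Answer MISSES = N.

MISSES = 3

  [0] addr=0x22 blk=4 s=0: MISS | VC []
  [1] addr=0x24 blk=4 s=0: L1-HIT | VC []
  [2] addr=0x75 blk=14 s=0: MISS | VC [4]
  [3] addr=0x75 blk=14 s=0: L1-HIT | VC [4]
  [4] addr=0x26 blk=4 s=0: VC-HIT | VC [14]
  [5] addr=0x64 blk=12 s=0: MISS | VC [14, 4]
  [6] addr=0x20 blk=4 s=0: VC-HIT | VC [14, 12]
  [7] addr=0x75 blk=14 s=0: VC-HIT | VC [4, 12]
  [8] addr=0x60 blk=12 s=0: VC-HIT | VC [4, 14]
  [9] addr=0x77 blk=14 s=0: VC-HIT | VC [4, 12]
  [10] addr=0x22 blk=4 s=0: VC-HIT | VC [14, 12]
  [11] addr=0x61 blk=12 s=0: VC-HIT | VC [14, 4]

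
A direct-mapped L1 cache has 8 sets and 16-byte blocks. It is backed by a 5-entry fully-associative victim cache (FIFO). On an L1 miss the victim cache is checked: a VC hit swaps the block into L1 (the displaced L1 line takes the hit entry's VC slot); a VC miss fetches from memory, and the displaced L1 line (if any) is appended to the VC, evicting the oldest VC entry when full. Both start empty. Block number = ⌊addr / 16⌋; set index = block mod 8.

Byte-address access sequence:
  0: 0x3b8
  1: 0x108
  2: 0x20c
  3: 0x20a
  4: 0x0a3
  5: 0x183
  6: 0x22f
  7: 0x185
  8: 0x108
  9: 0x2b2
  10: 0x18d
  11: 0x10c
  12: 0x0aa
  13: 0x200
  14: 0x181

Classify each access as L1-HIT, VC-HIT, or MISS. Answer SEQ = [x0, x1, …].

0: 0x3b8 (blk 59, set 3) → MISS  vc=[]
1: 0x108 (blk 16, set 0) → MISS  vc=[]
2: 0x20c (blk 32, set 0) → MISS  vc=[16]
3: 0x20a (blk 32, set 0) → L1-HIT  vc=[16]
4: 0xa3 (blk 10, set 2) → MISS  vc=[16]
5: 0x183 (blk 24, set 0) → MISS  vc=[16, 32]
6: 0x22f (blk 34, set 2) → MISS  vc=[16, 32, 10]
7: 0x185 (blk 24, set 0) → L1-HIT  vc=[16, 32, 10]
8: 0x108 (blk 16, set 0) → VC-HIT  vc=[24, 32, 10]
9: 0x2b2 (blk 43, set 3) → MISS  vc=[24, 32, 10, 59]
10: 0x18d (blk 24, set 0) → VC-HIT  vc=[16, 32, 10, 59]
11: 0x10c (blk 16, set 0) → VC-HIT  vc=[24, 32, 10, 59]
12: 0xaa (blk 10, set 2) → VC-HIT  vc=[24, 32, 34, 59]
13: 0x200 (blk 32, set 0) → VC-HIT  vc=[24, 16, 34, 59]
14: 0x181 (blk 24, set 0) → VC-HIT  vc=[32, 16, 34, 59]

SEQ = [MISS, MISS, MISS, L1-HIT, MISS, MISS, MISS, L1-HIT, VC-HIT, MISS, VC-HIT, VC-HIT, VC-HIT, VC-HIT, VC-HIT]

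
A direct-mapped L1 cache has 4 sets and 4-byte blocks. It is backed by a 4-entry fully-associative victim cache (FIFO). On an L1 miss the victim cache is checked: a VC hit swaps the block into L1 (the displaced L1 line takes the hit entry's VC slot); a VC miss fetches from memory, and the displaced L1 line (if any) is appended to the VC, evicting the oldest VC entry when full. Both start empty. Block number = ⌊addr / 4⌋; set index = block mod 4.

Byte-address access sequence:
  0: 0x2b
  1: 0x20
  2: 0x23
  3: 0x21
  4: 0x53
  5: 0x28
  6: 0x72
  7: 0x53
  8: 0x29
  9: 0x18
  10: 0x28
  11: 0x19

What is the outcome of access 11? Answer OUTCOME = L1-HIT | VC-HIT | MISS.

OUTCOME = VC-HIT

0: 0x2b (blk 10, set 2) → MISS  vc=[]
1: 0x20 (blk 8, set 0) → MISS  vc=[]
2: 0x23 (blk 8, set 0) → L1-HIT  vc=[]
3: 0x21 (blk 8, set 0) → L1-HIT  vc=[]
4: 0x53 (blk 20, set 0) → MISS  vc=[8]
5: 0x28 (blk 10, set 2) → L1-HIT  vc=[8]
6: 0x72 (blk 28, set 0) → MISS  vc=[8, 20]
7: 0x53 (blk 20, set 0) → VC-HIT  vc=[8, 28]
8: 0x29 (blk 10, set 2) → L1-HIT  vc=[8, 28]
9: 0x18 (blk 6, set 2) → MISS  vc=[8, 28, 10]
10: 0x28 (blk 10, set 2) → VC-HIT  vc=[8, 28, 6]
11: 0x19 (blk 6, set 2) → VC-HIT  vc=[8, 28, 10]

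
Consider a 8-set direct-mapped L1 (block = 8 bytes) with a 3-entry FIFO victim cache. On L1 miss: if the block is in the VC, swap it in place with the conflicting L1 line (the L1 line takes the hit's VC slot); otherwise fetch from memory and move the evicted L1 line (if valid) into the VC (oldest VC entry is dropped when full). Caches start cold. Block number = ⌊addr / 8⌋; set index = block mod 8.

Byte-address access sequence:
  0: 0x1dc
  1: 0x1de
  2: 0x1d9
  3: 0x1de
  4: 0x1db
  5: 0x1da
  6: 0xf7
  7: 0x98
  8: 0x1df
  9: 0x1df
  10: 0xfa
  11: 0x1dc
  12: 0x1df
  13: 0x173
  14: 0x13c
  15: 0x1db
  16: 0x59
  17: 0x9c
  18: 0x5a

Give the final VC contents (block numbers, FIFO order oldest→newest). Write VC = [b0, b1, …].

#0 0x1dc→b59/s3 MISS; vc=[]
#1 0x1de→b59/s3 L1-HIT; vc=[]
#2 0x1d9→b59/s3 L1-HIT; vc=[]
#3 0x1de→b59/s3 L1-HIT; vc=[]
#4 0x1db→b59/s3 L1-HIT; vc=[]
#5 0x1da→b59/s3 L1-HIT; vc=[]
#6 0xf7→b30/s6 MISS; vc=[]
#7 0x98→b19/s3 MISS; vc=[59]
#8 0x1df→b59/s3 VC-HIT; vc=[19]
#9 0x1df→b59/s3 L1-HIT; vc=[19]
#10 0xfa→b31/s7 MISS; vc=[19]
#11 0x1dc→b59/s3 L1-HIT; vc=[19]
#12 0x1df→b59/s3 L1-HIT; vc=[19]
#13 0x173→b46/s6 MISS; vc=[19,30]
#14 0x13c→b39/s7 MISS; vc=[19,30,31]
#15 0x1db→b59/s3 L1-HIT; vc=[19,30,31]
#16 0x59→b11/s3 MISS; vc=[30,31,59]
#17 0x9c→b19/s3 MISS; vc=[31,59,11]
#18 0x5a→b11/s3 VC-HIT; vc=[31,59,19]

VC = [31, 59, 19]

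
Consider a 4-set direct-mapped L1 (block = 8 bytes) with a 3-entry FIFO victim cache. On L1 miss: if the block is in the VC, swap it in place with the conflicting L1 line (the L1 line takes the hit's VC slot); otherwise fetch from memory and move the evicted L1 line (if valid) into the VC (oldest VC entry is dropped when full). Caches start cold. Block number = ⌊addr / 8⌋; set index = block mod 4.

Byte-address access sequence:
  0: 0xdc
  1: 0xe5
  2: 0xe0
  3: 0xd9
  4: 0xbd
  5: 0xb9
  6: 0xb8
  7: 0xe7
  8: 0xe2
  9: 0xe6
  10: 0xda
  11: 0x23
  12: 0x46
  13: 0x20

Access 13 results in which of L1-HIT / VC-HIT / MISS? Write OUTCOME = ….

#0 0xdc→b27/s3 MISS; vc=[]
#1 0xe5→b28/s0 MISS; vc=[]
#2 0xe0→b28/s0 L1-HIT; vc=[]
#3 0xd9→b27/s3 L1-HIT; vc=[]
#4 0xbd→b23/s3 MISS; vc=[27]
#5 0xb9→b23/s3 L1-HIT; vc=[27]
#6 0xb8→b23/s3 L1-HIT; vc=[27]
#7 0xe7→b28/s0 L1-HIT; vc=[27]
#8 0xe2→b28/s0 L1-HIT; vc=[27]
#9 0xe6→b28/s0 L1-HIT; vc=[27]
#10 0xda→b27/s3 VC-HIT; vc=[23]
#11 0x23→b4/s0 MISS; vc=[23,28]
#12 0x46→b8/s0 MISS; vc=[23,28,4]
#13 0x20→b4/s0 VC-HIT; vc=[23,28,8]

OUTCOME = VC-HIT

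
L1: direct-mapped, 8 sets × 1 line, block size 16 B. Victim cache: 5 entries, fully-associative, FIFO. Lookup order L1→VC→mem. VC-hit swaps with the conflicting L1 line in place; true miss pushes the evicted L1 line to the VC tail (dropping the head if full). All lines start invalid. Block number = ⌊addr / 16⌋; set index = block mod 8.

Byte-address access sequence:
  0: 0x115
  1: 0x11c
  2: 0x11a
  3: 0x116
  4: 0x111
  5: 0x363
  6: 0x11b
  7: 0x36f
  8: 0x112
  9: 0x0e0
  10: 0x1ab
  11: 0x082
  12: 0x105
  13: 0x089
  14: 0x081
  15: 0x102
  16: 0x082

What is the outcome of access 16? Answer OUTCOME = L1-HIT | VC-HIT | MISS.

  [0] addr=0x115 blk=17 s=1: MISS | VC []
  [1] addr=0x11c blk=17 s=1: L1-HIT | VC []
  [2] addr=0x11a blk=17 s=1: L1-HIT | VC []
  [3] addr=0x116 blk=17 s=1: L1-HIT | VC []
  [4] addr=0x111 blk=17 s=1: L1-HIT | VC []
  [5] addr=0x363 blk=54 s=6: MISS | VC []
  [6] addr=0x11b blk=17 s=1: L1-HIT | VC []
  [7] addr=0x36f blk=54 s=6: L1-HIT | VC []
  [8] addr=0x112 blk=17 s=1: L1-HIT | VC []
  [9] addr=0xe0 blk=14 s=6: MISS | VC [54]
  [10] addr=0x1ab blk=26 s=2: MISS | VC [54]
  [11] addr=0x82 blk=8 s=0: MISS | VC [54]
  [12] addr=0x105 blk=16 s=0: MISS | VC [54, 8]
  [13] addr=0x89 blk=8 s=0: VC-HIT | VC [54, 16]
  [14] addr=0x81 blk=8 s=0: L1-HIT | VC [54, 16]
  [15] addr=0x102 blk=16 s=0: VC-HIT | VC [54, 8]
  [16] addr=0x82 blk=8 s=0: VC-HIT | VC [54, 16]

OUTCOME = VC-HIT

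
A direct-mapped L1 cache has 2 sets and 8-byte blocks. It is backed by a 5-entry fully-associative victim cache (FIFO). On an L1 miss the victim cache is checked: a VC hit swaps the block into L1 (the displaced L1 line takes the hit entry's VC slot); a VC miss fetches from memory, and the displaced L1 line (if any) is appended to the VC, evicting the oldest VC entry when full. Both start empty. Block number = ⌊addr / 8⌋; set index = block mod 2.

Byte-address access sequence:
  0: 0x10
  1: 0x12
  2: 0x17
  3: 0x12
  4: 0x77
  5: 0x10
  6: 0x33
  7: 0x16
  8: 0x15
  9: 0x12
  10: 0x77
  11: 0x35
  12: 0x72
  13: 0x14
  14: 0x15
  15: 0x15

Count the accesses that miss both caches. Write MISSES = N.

#0 0x10→b2/s0 MISS; vc=[]
#1 0x12→b2/s0 L1-HIT; vc=[]
#2 0x17→b2/s0 L1-HIT; vc=[]
#3 0x12→b2/s0 L1-HIT; vc=[]
#4 0x77→b14/s0 MISS; vc=[2]
#5 0x10→b2/s0 VC-HIT; vc=[14]
#6 0x33→b6/s0 MISS; vc=[14,2]
#7 0x16→b2/s0 VC-HIT; vc=[14,6]
#8 0x15→b2/s0 L1-HIT; vc=[14,6]
#9 0x12→b2/s0 L1-HIT; vc=[14,6]
#10 0x77→b14/s0 VC-HIT; vc=[2,6]
#11 0x35→b6/s0 VC-HIT; vc=[2,14]
#12 0x72→b14/s0 VC-HIT; vc=[2,6]
#13 0x14→b2/s0 VC-HIT; vc=[14,6]
#14 0x15→b2/s0 L1-HIT; vc=[14,6]
#15 0x15→b2/s0 L1-HIT; vc=[14,6]

MISSES = 3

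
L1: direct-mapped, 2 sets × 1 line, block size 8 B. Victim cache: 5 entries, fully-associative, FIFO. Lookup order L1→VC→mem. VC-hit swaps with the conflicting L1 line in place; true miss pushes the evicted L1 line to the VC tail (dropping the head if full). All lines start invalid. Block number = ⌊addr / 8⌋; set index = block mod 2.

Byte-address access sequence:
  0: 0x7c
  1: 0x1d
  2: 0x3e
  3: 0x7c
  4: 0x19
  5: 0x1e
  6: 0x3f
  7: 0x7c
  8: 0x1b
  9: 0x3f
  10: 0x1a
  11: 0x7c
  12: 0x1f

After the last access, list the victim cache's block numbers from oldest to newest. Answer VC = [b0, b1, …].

0: 0x7c (blk 15, set 1) → MISS  vc=[]
1: 0x1d (blk 3, set 1) → MISS  vc=[15]
2: 0x3e (blk 7, set 1) → MISS  vc=[15, 3]
3: 0x7c (blk 15, set 1) → VC-HIT  vc=[7, 3]
4: 0x19 (blk 3, set 1) → VC-HIT  vc=[7, 15]
5: 0x1e (blk 3, set 1) → L1-HIT  vc=[7, 15]
6: 0x3f (blk 7, set 1) → VC-HIT  vc=[3, 15]
7: 0x7c (blk 15, set 1) → VC-HIT  vc=[3, 7]
8: 0x1b (blk 3, set 1) → VC-HIT  vc=[15, 7]
9: 0x3f (blk 7, set 1) → VC-HIT  vc=[15, 3]
10: 0x1a (blk 3, set 1) → VC-HIT  vc=[15, 7]
11: 0x7c (blk 15, set 1) → VC-HIT  vc=[3, 7]
12: 0x1f (blk 3, set 1) → VC-HIT  vc=[15, 7]

VC = [15, 7]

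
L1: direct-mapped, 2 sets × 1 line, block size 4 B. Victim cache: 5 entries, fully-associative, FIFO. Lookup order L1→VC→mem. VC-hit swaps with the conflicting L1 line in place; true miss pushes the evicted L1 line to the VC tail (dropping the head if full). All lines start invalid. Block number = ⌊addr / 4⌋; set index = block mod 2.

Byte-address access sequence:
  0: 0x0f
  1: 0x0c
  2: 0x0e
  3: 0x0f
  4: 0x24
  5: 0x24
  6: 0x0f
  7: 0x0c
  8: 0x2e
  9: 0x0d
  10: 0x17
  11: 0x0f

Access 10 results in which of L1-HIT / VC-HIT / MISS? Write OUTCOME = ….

OUTCOME = MISS

#0 0xf→b3/s1 MISS; vc=[]
#1 0xc→b3/s1 L1-HIT; vc=[]
#2 0xe→b3/s1 L1-HIT; vc=[]
#3 0xf→b3/s1 L1-HIT; vc=[]
#4 0x24→b9/s1 MISS; vc=[3]
#5 0x24→b9/s1 L1-HIT; vc=[3]
#6 0xf→b3/s1 VC-HIT; vc=[9]
#7 0xc→b3/s1 L1-HIT; vc=[9]
#8 0x2e→b11/s1 MISS; vc=[9,3]
#9 0xd→b3/s1 VC-HIT; vc=[9,11]
#10 0x17→b5/s1 MISS; vc=[9,11,3]
#11 0xf→b3/s1 VC-HIT; vc=[9,11,5]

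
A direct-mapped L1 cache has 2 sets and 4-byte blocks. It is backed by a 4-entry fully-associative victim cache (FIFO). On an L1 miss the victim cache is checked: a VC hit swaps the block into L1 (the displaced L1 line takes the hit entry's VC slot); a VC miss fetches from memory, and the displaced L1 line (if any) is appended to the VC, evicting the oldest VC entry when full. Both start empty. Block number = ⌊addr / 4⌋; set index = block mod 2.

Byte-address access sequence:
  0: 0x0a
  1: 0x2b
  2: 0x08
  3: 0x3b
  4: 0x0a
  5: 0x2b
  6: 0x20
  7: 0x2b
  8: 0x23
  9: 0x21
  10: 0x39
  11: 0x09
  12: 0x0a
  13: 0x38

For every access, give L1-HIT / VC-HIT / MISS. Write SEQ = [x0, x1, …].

SEQ = [MISS, MISS, VC-HIT, MISS, VC-HIT, VC-HIT, MISS, VC-HIT, VC-HIT, L1-HIT, VC-HIT, VC-HIT, L1-HIT, VC-HIT]

#0 0xa→b2/s0 MISS; vc=[]
#1 0x2b→b10/s0 MISS; vc=[2]
#2 0x8→b2/s0 VC-HIT; vc=[10]
#3 0x3b→b14/s0 MISS; vc=[10,2]
#4 0xa→b2/s0 VC-HIT; vc=[10,14]
#5 0x2b→b10/s0 VC-HIT; vc=[2,14]
#6 0x20→b8/s0 MISS; vc=[2,14,10]
#7 0x2b→b10/s0 VC-HIT; vc=[2,14,8]
#8 0x23→b8/s0 VC-HIT; vc=[2,14,10]
#9 0x21→b8/s0 L1-HIT; vc=[2,14,10]
#10 0x39→b14/s0 VC-HIT; vc=[2,8,10]
#11 0x9→b2/s0 VC-HIT; vc=[14,8,10]
#12 0xa→b2/s0 L1-HIT; vc=[14,8,10]
#13 0x38→b14/s0 VC-HIT; vc=[2,8,10]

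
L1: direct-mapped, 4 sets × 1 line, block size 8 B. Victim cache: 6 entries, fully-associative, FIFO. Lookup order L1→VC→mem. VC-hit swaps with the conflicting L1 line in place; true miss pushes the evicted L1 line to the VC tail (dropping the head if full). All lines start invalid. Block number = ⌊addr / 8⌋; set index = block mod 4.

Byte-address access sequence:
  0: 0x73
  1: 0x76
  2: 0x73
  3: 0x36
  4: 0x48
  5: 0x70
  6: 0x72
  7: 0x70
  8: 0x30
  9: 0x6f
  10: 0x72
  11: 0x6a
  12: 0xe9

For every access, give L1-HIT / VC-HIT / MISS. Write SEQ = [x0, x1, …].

  [0] addr=0x73 blk=14 s=2: MISS | VC []
  [1] addr=0x76 blk=14 s=2: L1-HIT | VC []
  [2] addr=0x73 blk=14 s=2: L1-HIT | VC []
  [3] addr=0x36 blk=6 s=2: MISS | VC [14]
  [4] addr=0x48 blk=9 s=1: MISS | VC [14]
  [5] addr=0x70 blk=14 s=2: VC-HIT | VC [6]
  [6] addr=0x72 blk=14 s=2: L1-HIT | VC [6]
  [7] addr=0x70 blk=14 s=2: L1-HIT | VC [6]
  [8] addr=0x30 blk=6 s=2: VC-HIT | VC [14]
  [9] addr=0x6f blk=13 s=1: MISS | VC [14, 9]
  [10] addr=0x72 blk=14 s=2: VC-HIT | VC [6, 9]
  [11] addr=0x6a blk=13 s=1: L1-HIT | VC [6, 9]
  [12] addr=0xe9 blk=29 s=1: MISS | VC [6, 9, 13]

SEQ = [MISS, L1-HIT, L1-HIT, MISS, MISS, VC-HIT, L1-HIT, L1-HIT, VC-HIT, MISS, VC-HIT, L1-HIT, MISS]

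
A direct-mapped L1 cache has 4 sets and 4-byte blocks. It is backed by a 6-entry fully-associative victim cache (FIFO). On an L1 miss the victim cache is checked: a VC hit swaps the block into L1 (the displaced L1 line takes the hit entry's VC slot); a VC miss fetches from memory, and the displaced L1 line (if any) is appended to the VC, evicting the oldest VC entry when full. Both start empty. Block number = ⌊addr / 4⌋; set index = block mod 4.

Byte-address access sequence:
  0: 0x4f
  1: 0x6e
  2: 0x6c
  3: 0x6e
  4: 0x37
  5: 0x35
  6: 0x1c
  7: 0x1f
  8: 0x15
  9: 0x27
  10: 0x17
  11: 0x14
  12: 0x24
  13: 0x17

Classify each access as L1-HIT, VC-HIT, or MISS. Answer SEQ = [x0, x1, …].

  [0] addr=0x4f blk=19 s=3: MISS | VC []
  [1] addr=0x6e blk=27 s=3: MISS | VC [19]
  [2] addr=0x6c blk=27 s=3: L1-HIT | VC [19]
  [3] addr=0x6e blk=27 s=3: L1-HIT | VC [19]
  [4] addr=0x37 blk=13 s=1: MISS | VC [19]
  [5] addr=0x35 blk=13 s=1: L1-HIT | VC [19]
  [6] addr=0x1c blk=7 s=3: MISS | VC [19, 27]
  [7] addr=0x1f blk=7 s=3: L1-HIT | VC [19, 27]
  [8] addr=0x15 blk=5 s=1: MISS | VC [19, 27, 13]
  [9] addr=0x27 blk=9 s=1: MISS | VC [19, 27, 13, 5]
  [10] addr=0x17 blk=5 s=1: VC-HIT | VC [19, 27, 13, 9]
  [11] addr=0x14 blk=5 s=1: L1-HIT | VC [19, 27, 13, 9]
  [12] addr=0x24 blk=9 s=1: VC-HIT | VC [19, 27, 13, 5]
  [13] addr=0x17 blk=5 s=1: VC-HIT | VC [19, 27, 13, 9]

SEQ = [MISS, MISS, L1-HIT, L1-HIT, MISS, L1-HIT, MISS, L1-HIT, MISS, MISS, VC-HIT, L1-HIT, VC-HIT, VC-HIT]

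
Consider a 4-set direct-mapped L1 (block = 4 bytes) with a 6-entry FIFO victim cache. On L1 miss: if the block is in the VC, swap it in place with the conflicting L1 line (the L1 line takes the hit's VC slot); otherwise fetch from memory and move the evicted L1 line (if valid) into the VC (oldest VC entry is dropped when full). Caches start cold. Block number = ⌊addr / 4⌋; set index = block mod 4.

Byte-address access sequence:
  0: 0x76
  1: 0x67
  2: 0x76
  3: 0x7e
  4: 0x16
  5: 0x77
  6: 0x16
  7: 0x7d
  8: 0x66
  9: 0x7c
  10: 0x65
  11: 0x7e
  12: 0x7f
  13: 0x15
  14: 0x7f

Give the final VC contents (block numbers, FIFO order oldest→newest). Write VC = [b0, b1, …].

VC = [25, 29]

#0 0x76→b29/s1 MISS; vc=[]
#1 0x67→b25/s1 MISS; vc=[29]
#2 0x76→b29/s1 VC-HIT; vc=[25]
#3 0x7e→b31/s3 MISS; vc=[25]
#4 0x16→b5/s1 MISS; vc=[25,29]
#5 0x77→b29/s1 VC-HIT; vc=[25,5]
#6 0x16→b5/s1 VC-HIT; vc=[25,29]
#7 0x7d→b31/s3 L1-HIT; vc=[25,29]
#8 0x66→b25/s1 VC-HIT; vc=[5,29]
#9 0x7c→b31/s3 L1-HIT; vc=[5,29]
#10 0x65→b25/s1 L1-HIT; vc=[5,29]
#11 0x7e→b31/s3 L1-HIT; vc=[5,29]
#12 0x7f→b31/s3 L1-HIT; vc=[5,29]
#13 0x15→b5/s1 VC-HIT; vc=[25,29]
#14 0x7f→b31/s3 L1-HIT; vc=[25,29]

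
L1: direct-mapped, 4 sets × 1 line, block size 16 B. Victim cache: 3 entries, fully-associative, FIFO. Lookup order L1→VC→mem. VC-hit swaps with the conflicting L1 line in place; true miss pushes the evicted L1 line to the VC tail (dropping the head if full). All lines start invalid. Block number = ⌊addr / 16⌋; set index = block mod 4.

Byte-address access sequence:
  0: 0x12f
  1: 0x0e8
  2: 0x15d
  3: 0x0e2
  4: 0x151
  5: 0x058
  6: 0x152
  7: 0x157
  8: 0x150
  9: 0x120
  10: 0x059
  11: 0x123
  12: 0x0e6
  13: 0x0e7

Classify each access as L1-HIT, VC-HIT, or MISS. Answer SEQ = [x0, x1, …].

0: 0x12f (blk 18, set 2) → MISS  vc=[]
1: 0xe8 (blk 14, set 2) → MISS  vc=[18]
2: 0x15d (blk 21, set 1) → MISS  vc=[18]
3: 0xe2 (blk 14, set 2) → L1-HIT  vc=[18]
4: 0x151 (blk 21, set 1) → L1-HIT  vc=[18]
5: 0x58 (blk 5, set 1) → MISS  vc=[18, 21]
6: 0x152 (blk 21, set 1) → VC-HIT  vc=[18, 5]
7: 0x157 (blk 21, set 1) → L1-HIT  vc=[18, 5]
8: 0x150 (blk 21, set 1) → L1-HIT  vc=[18, 5]
9: 0x120 (blk 18, set 2) → VC-HIT  vc=[14, 5]
10: 0x59 (blk 5, set 1) → VC-HIT  vc=[14, 21]
11: 0x123 (blk 18, set 2) → L1-HIT  vc=[14, 21]
12: 0xe6 (blk 14, set 2) → VC-HIT  vc=[18, 21]
13: 0xe7 (blk 14, set 2) → L1-HIT  vc=[18, 21]

SEQ = [MISS, MISS, MISS, L1-HIT, L1-HIT, MISS, VC-HIT, L1-HIT, L1-HIT, VC-HIT, VC-HIT, L1-HIT, VC-HIT, L1-HIT]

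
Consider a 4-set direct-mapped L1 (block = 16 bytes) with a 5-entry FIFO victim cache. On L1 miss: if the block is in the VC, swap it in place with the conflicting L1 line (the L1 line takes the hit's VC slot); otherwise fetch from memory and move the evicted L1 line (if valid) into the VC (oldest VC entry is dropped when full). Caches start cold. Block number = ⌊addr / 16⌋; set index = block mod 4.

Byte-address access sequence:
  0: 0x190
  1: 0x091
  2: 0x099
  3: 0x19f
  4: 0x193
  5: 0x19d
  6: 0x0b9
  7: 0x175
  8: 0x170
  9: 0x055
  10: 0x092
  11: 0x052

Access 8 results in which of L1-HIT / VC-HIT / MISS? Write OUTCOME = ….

OUTCOME = L1-HIT

#0 0x190→b25/s1 MISS; vc=[]
#1 0x91→b9/s1 MISS; vc=[25]
#2 0x99→b9/s1 L1-HIT; vc=[25]
#3 0x19f→b25/s1 VC-HIT; vc=[9]
#4 0x193→b25/s1 L1-HIT; vc=[9]
#5 0x19d→b25/s1 L1-HIT; vc=[9]
#6 0xb9→b11/s3 MISS; vc=[9]
#7 0x175→b23/s3 MISS; vc=[9,11]
#8 0x170→b23/s3 L1-HIT; vc=[9,11]
#9 0x55→b5/s1 MISS; vc=[9,11,25]
#10 0x92→b9/s1 VC-HIT; vc=[5,11,25]
#11 0x52→b5/s1 VC-HIT; vc=[9,11,25]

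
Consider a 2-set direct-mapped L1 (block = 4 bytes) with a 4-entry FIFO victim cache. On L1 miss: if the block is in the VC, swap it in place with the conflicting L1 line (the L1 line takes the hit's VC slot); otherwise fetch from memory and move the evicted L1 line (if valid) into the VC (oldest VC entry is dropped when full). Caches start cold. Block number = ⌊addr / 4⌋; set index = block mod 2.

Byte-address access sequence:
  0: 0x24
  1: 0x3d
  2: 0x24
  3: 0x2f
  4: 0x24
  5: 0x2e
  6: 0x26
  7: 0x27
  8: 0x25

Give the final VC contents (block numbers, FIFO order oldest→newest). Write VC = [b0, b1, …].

  [0] addr=0x24 blk=9 s=1: MISS | VC []
  [1] addr=0x3d blk=15 s=1: MISS | VC [9]
  [2] addr=0x24 blk=9 s=1: VC-HIT | VC [15]
  [3] addr=0x2f blk=11 s=1: MISS | VC [15, 9]
  [4] addr=0x24 blk=9 s=1: VC-HIT | VC [15, 11]
  [5] addr=0x2e blk=11 s=1: VC-HIT | VC [15, 9]
  [6] addr=0x26 blk=9 s=1: VC-HIT | VC [15, 11]
  [7] addr=0x27 blk=9 s=1: L1-HIT | VC [15, 11]
  [8] addr=0x25 blk=9 s=1: L1-HIT | VC [15, 11]

VC = [15, 11]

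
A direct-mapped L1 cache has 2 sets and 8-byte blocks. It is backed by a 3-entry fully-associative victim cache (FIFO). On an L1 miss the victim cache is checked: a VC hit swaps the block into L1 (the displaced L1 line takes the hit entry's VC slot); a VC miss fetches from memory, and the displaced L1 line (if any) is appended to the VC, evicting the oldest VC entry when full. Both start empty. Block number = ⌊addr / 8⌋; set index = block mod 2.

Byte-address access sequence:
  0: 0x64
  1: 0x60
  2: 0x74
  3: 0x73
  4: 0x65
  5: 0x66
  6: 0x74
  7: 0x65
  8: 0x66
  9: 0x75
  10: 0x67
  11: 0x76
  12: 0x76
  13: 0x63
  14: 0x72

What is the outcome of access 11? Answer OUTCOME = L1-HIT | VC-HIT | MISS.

OUTCOME = VC-HIT

0: 0x64 (blk 12, set 0) → MISS  vc=[]
1: 0x60 (blk 12, set 0) → L1-HIT  vc=[]
2: 0x74 (blk 14, set 0) → MISS  vc=[12]
3: 0x73 (blk 14, set 0) → L1-HIT  vc=[12]
4: 0x65 (blk 12, set 0) → VC-HIT  vc=[14]
5: 0x66 (blk 12, set 0) → L1-HIT  vc=[14]
6: 0x74 (blk 14, set 0) → VC-HIT  vc=[12]
7: 0x65 (blk 12, set 0) → VC-HIT  vc=[14]
8: 0x66 (blk 12, set 0) → L1-HIT  vc=[14]
9: 0x75 (blk 14, set 0) → VC-HIT  vc=[12]
10: 0x67 (blk 12, set 0) → VC-HIT  vc=[14]
11: 0x76 (blk 14, set 0) → VC-HIT  vc=[12]
12: 0x76 (blk 14, set 0) → L1-HIT  vc=[12]
13: 0x63 (blk 12, set 0) → VC-HIT  vc=[14]
14: 0x72 (blk 14, set 0) → VC-HIT  vc=[12]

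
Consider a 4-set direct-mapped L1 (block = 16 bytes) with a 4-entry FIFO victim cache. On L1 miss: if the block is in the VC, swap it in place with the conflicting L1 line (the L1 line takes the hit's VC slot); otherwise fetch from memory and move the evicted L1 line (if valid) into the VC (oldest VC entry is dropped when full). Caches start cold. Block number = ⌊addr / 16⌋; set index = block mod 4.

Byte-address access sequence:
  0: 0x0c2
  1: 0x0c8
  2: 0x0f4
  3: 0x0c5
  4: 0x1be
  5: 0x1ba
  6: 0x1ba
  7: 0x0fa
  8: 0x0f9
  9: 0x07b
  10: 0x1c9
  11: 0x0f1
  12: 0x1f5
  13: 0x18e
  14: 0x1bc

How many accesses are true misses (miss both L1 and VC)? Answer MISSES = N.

0: 0xc2 (blk 12, set 0) → MISS  vc=[]
1: 0xc8 (blk 12, set 0) → L1-HIT  vc=[]
2: 0xf4 (blk 15, set 3) → MISS  vc=[]
3: 0xc5 (blk 12, set 0) → L1-HIT  vc=[]
4: 0x1be (blk 27, set 3) → MISS  vc=[15]
5: 0x1ba (blk 27, set 3) → L1-HIT  vc=[15]
6: 0x1ba (blk 27, set 3) → L1-HIT  vc=[15]
7: 0xfa (blk 15, set 3) → VC-HIT  vc=[27]
8: 0xf9 (blk 15, set 3) → L1-HIT  vc=[27]
9: 0x7b (blk 7, set 3) → MISS  vc=[27, 15]
10: 0x1c9 (blk 28, set 0) → MISS  vc=[27, 15, 12]
11: 0xf1 (blk 15, set 3) → VC-HIT  vc=[27, 7, 12]
12: 0x1f5 (blk 31, set 3) → MISS  vc=[27, 7, 12, 15]
13: 0x18e (blk 24, set 0) → MISS  vc=[7, 12, 15, 28]
14: 0x1bc (blk 27, set 3) → MISS  vc=[12, 15, 28, 31]

MISSES = 8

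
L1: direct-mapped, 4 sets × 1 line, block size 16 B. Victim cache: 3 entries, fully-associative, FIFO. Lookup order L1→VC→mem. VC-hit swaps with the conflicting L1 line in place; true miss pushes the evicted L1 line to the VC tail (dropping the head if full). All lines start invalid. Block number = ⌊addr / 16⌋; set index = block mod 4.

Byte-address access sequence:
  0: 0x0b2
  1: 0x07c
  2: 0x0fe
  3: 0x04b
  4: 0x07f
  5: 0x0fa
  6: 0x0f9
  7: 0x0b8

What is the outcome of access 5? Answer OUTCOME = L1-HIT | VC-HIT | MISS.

OUTCOME = VC-HIT

0: 0xb2 (blk 11, set 3) → MISS  vc=[]
1: 0x7c (blk 7, set 3) → MISS  vc=[11]
2: 0xfe (blk 15, set 3) → MISS  vc=[11, 7]
3: 0x4b (blk 4, set 0) → MISS  vc=[11, 7]
4: 0x7f (blk 7, set 3) → VC-HIT  vc=[11, 15]
5: 0xfa (blk 15, set 3) → VC-HIT  vc=[11, 7]
6: 0xf9 (blk 15, set 3) → L1-HIT  vc=[11, 7]
7: 0xb8 (blk 11, set 3) → VC-HIT  vc=[15, 7]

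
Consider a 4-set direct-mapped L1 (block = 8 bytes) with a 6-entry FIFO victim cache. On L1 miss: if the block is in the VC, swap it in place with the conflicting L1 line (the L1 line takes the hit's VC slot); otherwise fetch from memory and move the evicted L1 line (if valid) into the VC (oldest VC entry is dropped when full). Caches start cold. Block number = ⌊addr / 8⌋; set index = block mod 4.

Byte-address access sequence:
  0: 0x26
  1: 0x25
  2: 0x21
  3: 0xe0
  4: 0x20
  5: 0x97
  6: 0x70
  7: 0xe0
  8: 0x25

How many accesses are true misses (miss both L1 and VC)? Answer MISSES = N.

#0 0x26→b4/s0 MISS; vc=[]
#1 0x25→b4/s0 L1-HIT; vc=[]
#2 0x21→b4/s0 L1-HIT; vc=[]
#3 0xe0→b28/s0 MISS; vc=[4]
#4 0x20→b4/s0 VC-HIT; vc=[28]
#5 0x97→b18/s2 MISS; vc=[28]
#6 0x70→b14/s2 MISS; vc=[28,18]
#7 0xe0→b28/s0 VC-HIT; vc=[4,18]
#8 0x25→b4/s0 VC-HIT; vc=[28,18]

MISSES = 4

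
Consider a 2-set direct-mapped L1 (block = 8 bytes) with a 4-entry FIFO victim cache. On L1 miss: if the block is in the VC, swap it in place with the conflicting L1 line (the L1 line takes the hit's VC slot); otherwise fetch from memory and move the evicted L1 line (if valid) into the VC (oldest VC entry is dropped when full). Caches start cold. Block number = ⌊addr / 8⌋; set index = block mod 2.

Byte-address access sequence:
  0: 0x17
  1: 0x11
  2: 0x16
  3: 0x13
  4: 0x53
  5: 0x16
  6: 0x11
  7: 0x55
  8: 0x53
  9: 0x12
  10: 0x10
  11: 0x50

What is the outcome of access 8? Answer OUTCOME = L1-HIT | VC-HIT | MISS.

OUTCOME = L1-HIT

  [0] addr=0x17 blk=2 s=0: MISS | VC []
  [1] addr=0x11 blk=2 s=0: L1-HIT | VC []
  [2] addr=0x16 blk=2 s=0: L1-HIT | VC []
  [3] addr=0x13 blk=2 s=0: L1-HIT | VC []
  [4] addr=0x53 blk=10 s=0: MISS | VC [2]
  [5] addr=0x16 blk=2 s=0: VC-HIT | VC [10]
  [6] addr=0x11 blk=2 s=0: L1-HIT | VC [10]
  [7] addr=0x55 blk=10 s=0: VC-HIT | VC [2]
  [8] addr=0x53 blk=10 s=0: L1-HIT | VC [2]
  [9] addr=0x12 blk=2 s=0: VC-HIT | VC [10]
  [10] addr=0x10 blk=2 s=0: L1-HIT | VC [10]
  [11] addr=0x50 blk=10 s=0: VC-HIT | VC [2]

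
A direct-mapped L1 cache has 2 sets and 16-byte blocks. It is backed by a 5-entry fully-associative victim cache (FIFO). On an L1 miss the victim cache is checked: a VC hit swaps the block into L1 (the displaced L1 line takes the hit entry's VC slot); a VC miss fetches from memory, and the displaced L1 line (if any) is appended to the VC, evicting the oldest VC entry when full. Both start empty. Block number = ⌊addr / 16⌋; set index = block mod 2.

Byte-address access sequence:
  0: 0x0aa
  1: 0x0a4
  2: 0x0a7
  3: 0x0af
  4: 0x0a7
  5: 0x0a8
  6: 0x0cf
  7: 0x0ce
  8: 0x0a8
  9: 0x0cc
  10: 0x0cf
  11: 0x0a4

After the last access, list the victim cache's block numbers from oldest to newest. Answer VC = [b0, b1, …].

  [0] addr=0xaa blk=10 s=0: MISS | VC []
  [1] addr=0xa4 blk=10 s=0: L1-HIT | VC []
  [2] addr=0xa7 blk=10 s=0: L1-HIT | VC []
  [3] addr=0xaf blk=10 s=0: L1-HIT | VC []
  [4] addr=0xa7 blk=10 s=0: L1-HIT | VC []
  [5] addr=0xa8 blk=10 s=0: L1-HIT | VC []
  [6] addr=0xcf blk=12 s=0: MISS | VC [10]
  [7] addr=0xce blk=12 s=0: L1-HIT | VC [10]
  [8] addr=0xa8 blk=10 s=0: VC-HIT | VC [12]
  [9] addr=0xcc blk=12 s=0: VC-HIT | VC [10]
  [10] addr=0xcf blk=12 s=0: L1-HIT | VC [10]
  [11] addr=0xa4 blk=10 s=0: VC-HIT | VC [12]

VC = [12]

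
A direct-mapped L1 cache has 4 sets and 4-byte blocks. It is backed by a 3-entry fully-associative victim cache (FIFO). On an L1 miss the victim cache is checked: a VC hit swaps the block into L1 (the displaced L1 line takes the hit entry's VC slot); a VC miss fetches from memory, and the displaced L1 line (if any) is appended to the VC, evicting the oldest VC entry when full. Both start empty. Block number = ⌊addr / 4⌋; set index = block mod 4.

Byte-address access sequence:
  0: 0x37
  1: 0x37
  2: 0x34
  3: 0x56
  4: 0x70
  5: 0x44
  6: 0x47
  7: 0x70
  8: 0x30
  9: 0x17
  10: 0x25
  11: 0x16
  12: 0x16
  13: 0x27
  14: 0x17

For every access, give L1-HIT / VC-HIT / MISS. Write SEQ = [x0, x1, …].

0: 0x37 (blk 13, set 1) → MISS  vc=[]
1: 0x37 (blk 13, set 1) → L1-HIT  vc=[]
2: 0x34 (blk 13, set 1) → L1-HIT  vc=[]
3: 0x56 (blk 21, set 1) → MISS  vc=[13]
4: 0x70 (blk 28, set 0) → MISS  vc=[13]
5: 0x44 (blk 17, set 1) → MISS  vc=[13, 21]
6: 0x47 (blk 17, set 1) → L1-HIT  vc=[13, 21]
7: 0x70 (blk 28, set 0) → L1-HIT  vc=[13, 21]
8: 0x30 (blk 12, set 0) → MISS  vc=[13, 21, 28]
9: 0x17 (blk 5, set 1) → MISS  vc=[21, 28, 17]
10: 0x25 (blk 9, set 1) → MISS  vc=[28, 17, 5]
11: 0x16 (blk 5, set 1) → VC-HIT  vc=[28, 17, 9]
12: 0x16 (blk 5, set 1) → L1-HIT  vc=[28, 17, 9]
13: 0x27 (blk 9, set 1) → VC-HIT  vc=[28, 17, 5]
14: 0x17 (blk 5, set 1) → VC-HIT  vc=[28, 17, 9]

SEQ = [MISS, L1-HIT, L1-HIT, MISS, MISS, MISS, L1-HIT, L1-HIT, MISS, MISS, MISS, VC-HIT, L1-HIT, VC-HIT, VC-HIT]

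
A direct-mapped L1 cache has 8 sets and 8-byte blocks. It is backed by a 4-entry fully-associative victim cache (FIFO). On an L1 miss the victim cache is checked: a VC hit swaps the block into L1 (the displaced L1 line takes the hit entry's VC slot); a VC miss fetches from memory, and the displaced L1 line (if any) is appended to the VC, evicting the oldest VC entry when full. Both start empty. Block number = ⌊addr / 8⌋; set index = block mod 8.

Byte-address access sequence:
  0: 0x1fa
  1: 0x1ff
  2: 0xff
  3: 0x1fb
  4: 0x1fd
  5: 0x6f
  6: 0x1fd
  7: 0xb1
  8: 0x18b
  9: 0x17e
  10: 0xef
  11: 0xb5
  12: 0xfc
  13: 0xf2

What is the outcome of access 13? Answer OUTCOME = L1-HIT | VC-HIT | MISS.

0: 0x1fa (blk 63, set 7) → MISS  vc=[]
1: 0x1ff (blk 63, set 7) → L1-HIT  vc=[]
2: 0xff (blk 31, set 7) → MISS  vc=[63]
3: 0x1fb (blk 63, set 7) → VC-HIT  vc=[31]
4: 0x1fd (blk 63, set 7) → L1-HIT  vc=[31]
5: 0x6f (blk 13, set 5) → MISS  vc=[31]
6: 0x1fd (blk 63, set 7) → L1-HIT  vc=[31]
7: 0xb1 (blk 22, set 6) → MISS  vc=[31]
8: 0x18b (blk 49, set 1) → MISS  vc=[31]
9: 0x17e (blk 47, set 7) → MISS  vc=[31, 63]
10: 0xef (blk 29, set 5) → MISS  vc=[31, 63, 13]
11: 0xb5 (blk 22, set 6) → L1-HIT  vc=[31, 63, 13]
12: 0xfc (blk 31, set 7) → VC-HIT  vc=[47, 63, 13]
13: 0xf2 (blk 30, set 6) → MISS  vc=[47, 63, 13, 22]

OUTCOME = MISS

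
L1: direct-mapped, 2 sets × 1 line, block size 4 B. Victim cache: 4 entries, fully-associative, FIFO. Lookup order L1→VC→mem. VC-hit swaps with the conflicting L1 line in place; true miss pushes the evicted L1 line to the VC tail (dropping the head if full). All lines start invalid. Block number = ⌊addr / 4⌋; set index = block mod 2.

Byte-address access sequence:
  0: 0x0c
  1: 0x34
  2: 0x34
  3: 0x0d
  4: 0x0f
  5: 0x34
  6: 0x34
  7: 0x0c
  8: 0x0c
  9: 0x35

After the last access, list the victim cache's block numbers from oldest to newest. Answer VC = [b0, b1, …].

VC = [3]

  [0] addr=0xc blk=3 s=1: MISS | VC []
  [1] addr=0x34 blk=13 s=1: MISS | VC [3]
  [2] addr=0x34 blk=13 s=1: L1-HIT | VC [3]
  [3] addr=0xd blk=3 s=1: VC-HIT | VC [13]
  [4] addr=0xf blk=3 s=1: L1-HIT | VC [13]
  [5] addr=0x34 blk=13 s=1: VC-HIT | VC [3]
  [6] addr=0x34 blk=13 s=1: L1-HIT | VC [3]
  [7] addr=0xc blk=3 s=1: VC-HIT | VC [13]
  [8] addr=0xc blk=3 s=1: L1-HIT | VC [13]
  [9] addr=0x35 blk=13 s=1: VC-HIT | VC [3]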